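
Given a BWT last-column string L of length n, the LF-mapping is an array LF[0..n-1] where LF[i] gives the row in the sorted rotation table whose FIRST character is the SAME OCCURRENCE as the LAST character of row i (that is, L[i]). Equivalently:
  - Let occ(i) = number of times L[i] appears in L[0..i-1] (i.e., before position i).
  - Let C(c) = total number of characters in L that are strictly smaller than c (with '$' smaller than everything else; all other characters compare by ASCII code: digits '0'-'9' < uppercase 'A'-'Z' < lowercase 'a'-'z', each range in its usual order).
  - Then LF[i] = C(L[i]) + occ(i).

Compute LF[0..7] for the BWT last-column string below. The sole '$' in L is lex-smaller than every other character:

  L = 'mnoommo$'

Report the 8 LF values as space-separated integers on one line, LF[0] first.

Answer: 1 4 5 6 2 3 7 0

Derivation:
Char counts: '$':1, 'm':3, 'n':1, 'o':3
C (first-col start): C('$')=0, C('m')=1, C('n')=4, C('o')=5
L[0]='m': occ=0, LF[0]=C('m')+0=1+0=1
L[1]='n': occ=0, LF[1]=C('n')+0=4+0=4
L[2]='o': occ=0, LF[2]=C('o')+0=5+0=5
L[3]='o': occ=1, LF[3]=C('o')+1=5+1=6
L[4]='m': occ=1, LF[4]=C('m')+1=1+1=2
L[5]='m': occ=2, LF[5]=C('m')+2=1+2=3
L[6]='o': occ=2, LF[6]=C('o')+2=5+2=7
L[7]='$': occ=0, LF[7]=C('$')+0=0+0=0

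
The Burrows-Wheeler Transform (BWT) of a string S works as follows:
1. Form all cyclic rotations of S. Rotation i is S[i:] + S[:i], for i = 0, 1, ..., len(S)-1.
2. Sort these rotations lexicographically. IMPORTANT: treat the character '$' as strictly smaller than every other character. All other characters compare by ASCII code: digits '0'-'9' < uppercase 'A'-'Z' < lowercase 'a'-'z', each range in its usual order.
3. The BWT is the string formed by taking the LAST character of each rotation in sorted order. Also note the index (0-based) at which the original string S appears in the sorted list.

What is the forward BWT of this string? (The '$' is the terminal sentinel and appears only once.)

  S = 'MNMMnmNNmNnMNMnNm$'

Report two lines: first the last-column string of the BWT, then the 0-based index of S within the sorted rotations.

Answer: mN$nNMMMmnNmNnNNMM
2

Derivation:
All 18 rotations (rotation i = S[i:]+S[:i]):
  rot[0] = MNMMnmNNmNnMNMnNm$
  rot[1] = NMMnmNNmNnMNMnNm$M
  rot[2] = MMnmNNmNnMNMnNm$MN
  rot[3] = MnmNNmNnMNMnNm$MNM
  rot[4] = nmNNmNnMNMnNm$MNMM
  rot[5] = mNNmNnMNMnNm$MNMMn
  rot[6] = NNmNnMNMnNm$MNMMnm
  rot[7] = NmNnMNMnNm$MNMMnmN
  rot[8] = mNnMNMnNm$MNMMnmNN
  rot[9] = NnMNMnNm$MNMMnmNNm
  rot[10] = nMNMnNm$MNMMnmNNmN
  rot[11] = MNMnNm$MNMMnmNNmNn
  rot[12] = NMnNm$MNMMnmNNmNnM
  rot[13] = MnNm$MNMMnmNNmNnMN
  rot[14] = nNm$MNMMnmNNmNnMNM
  rot[15] = Nm$MNMMnmNNmNnMNMn
  rot[16] = m$MNMMnmNNmNnMNMnN
  rot[17] = $MNMMnmNNmNnMNMnNm
Sorted (with $ < everything):
  sorted[0] = $MNMMnmNNmNnMNMnNm  (last char: 'm')
  sorted[1] = MMnmNNmNnMNMnNm$MN  (last char: 'N')
  sorted[2] = MNMMnmNNmNnMNMnNm$  (last char: '$')
  sorted[3] = MNMnNm$MNMMnmNNmNn  (last char: 'n')
  sorted[4] = MnNm$MNMMnmNNmNnMN  (last char: 'N')
  sorted[5] = MnmNNmNnMNMnNm$MNM  (last char: 'M')
  sorted[6] = NMMnmNNmNnMNMnNm$M  (last char: 'M')
  sorted[7] = NMnNm$MNMMnmNNmNnM  (last char: 'M')
  sorted[8] = NNmNnMNMnNm$MNMMnm  (last char: 'm')
  sorted[9] = Nm$MNMMnmNNmNnMNMn  (last char: 'n')
  sorted[10] = NmNnMNMnNm$MNMMnmN  (last char: 'N')
  sorted[11] = NnMNMnNm$MNMMnmNNm  (last char: 'm')
  sorted[12] = m$MNMMnmNNmNnMNMnN  (last char: 'N')
  sorted[13] = mNNmNnMNMnNm$MNMMn  (last char: 'n')
  sorted[14] = mNnMNMnNm$MNMMnmNN  (last char: 'N')
  sorted[15] = nMNMnNm$MNMMnmNNmN  (last char: 'N')
  sorted[16] = nNm$MNMMnmNNmNnMNM  (last char: 'M')
  sorted[17] = nmNNmNnMNMnNm$MNMM  (last char: 'M')
Last column: mN$nNMMMmnNmNnNNMM
Original string S is at sorted index 2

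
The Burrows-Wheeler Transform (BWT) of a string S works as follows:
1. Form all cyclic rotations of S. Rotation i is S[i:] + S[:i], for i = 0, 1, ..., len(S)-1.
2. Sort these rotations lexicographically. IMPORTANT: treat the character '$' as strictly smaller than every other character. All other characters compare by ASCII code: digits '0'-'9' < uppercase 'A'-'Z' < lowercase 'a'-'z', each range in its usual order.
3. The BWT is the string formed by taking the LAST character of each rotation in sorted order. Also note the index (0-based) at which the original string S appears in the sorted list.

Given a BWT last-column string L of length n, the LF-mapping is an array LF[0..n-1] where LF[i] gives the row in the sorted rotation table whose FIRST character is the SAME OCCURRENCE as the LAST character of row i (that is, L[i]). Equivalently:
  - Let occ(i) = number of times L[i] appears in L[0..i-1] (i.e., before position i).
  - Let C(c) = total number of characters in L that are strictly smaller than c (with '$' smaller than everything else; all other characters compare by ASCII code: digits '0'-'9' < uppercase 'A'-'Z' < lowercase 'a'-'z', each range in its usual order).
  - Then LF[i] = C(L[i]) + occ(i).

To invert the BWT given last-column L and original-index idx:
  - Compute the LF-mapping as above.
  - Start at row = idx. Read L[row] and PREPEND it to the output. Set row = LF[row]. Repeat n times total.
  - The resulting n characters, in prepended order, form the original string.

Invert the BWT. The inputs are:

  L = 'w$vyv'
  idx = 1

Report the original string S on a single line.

LF mapping: 3 0 1 4 2
Walk LF starting at row 1, prepending L[row]:
  step 1: row=1, L[1]='$', prepend. Next row=LF[1]=0
  step 2: row=0, L[0]='w', prepend. Next row=LF[0]=3
  step 3: row=3, L[3]='y', prepend. Next row=LF[3]=4
  step 4: row=4, L[4]='v', prepend. Next row=LF[4]=2
  step 5: row=2, L[2]='v', prepend. Next row=LF[2]=1
Reversed output: vvyw$

Answer: vvyw$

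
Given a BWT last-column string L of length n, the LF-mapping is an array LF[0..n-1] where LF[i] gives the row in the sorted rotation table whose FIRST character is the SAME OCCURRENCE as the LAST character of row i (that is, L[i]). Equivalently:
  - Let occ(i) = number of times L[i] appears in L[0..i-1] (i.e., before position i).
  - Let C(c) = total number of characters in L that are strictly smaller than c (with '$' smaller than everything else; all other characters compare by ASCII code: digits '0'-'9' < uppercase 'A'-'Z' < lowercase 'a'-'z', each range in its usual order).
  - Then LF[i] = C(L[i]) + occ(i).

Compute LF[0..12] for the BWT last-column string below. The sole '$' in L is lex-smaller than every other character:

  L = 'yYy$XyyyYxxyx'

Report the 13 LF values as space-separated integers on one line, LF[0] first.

Char counts: '$':1, 'X':1, 'Y':2, 'x':3, 'y':6
C (first-col start): C('$')=0, C('X')=1, C('Y')=2, C('x')=4, C('y')=7
L[0]='y': occ=0, LF[0]=C('y')+0=7+0=7
L[1]='Y': occ=0, LF[1]=C('Y')+0=2+0=2
L[2]='y': occ=1, LF[2]=C('y')+1=7+1=8
L[3]='$': occ=0, LF[3]=C('$')+0=0+0=0
L[4]='X': occ=0, LF[4]=C('X')+0=1+0=1
L[5]='y': occ=2, LF[5]=C('y')+2=7+2=9
L[6]='y': occ=3, LF[6]=C('y')+3=7+3=10
L[7]='y': occ=4, LF[7]=C('y')+4=7+4=11
L[8]='Y': occ=1, LF[8]=C('Y')+1=2+1=3
L[9]='x': occ=0, LF[9]=C('x')+0=4+0=4
L[10]='x': occ=1, LF[10]=C('x')+1=4+1=5
L[11]='y': occ=5, LF[11]=C('y')+5=7+5=12
L[12]='x': occ=2, LF[12]=C('x')+2=4+2=6

Answer: 7 2 8 0 1 9 10 11 3 4 5 12 6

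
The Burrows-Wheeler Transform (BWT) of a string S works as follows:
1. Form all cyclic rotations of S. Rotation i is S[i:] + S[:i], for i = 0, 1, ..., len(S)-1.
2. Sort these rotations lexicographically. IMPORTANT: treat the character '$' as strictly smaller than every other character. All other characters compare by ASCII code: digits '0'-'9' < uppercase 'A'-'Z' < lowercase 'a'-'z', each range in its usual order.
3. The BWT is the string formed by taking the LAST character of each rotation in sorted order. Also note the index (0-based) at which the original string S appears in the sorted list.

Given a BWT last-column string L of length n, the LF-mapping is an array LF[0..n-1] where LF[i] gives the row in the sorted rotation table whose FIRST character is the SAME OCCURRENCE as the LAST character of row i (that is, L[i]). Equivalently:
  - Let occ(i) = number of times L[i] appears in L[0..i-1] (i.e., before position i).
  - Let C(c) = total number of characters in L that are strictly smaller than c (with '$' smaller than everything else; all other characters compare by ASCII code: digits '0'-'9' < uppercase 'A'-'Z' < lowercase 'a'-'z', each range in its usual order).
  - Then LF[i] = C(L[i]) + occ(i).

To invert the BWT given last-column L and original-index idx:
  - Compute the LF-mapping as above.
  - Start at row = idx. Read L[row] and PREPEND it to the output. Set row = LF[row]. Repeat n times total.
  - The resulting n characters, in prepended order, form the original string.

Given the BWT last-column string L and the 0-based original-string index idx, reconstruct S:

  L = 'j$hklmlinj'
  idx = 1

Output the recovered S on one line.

LF mapping: 3 0 1 5 6 8 7 2 9 4
Walk LF starting at row 1, prepending L[row]:
  step 1: row=1, L[1]='$', prepend. Next row=LF[1]=0
  step 2: row=0, L[0]='j', prepend. Next row=LF[0]=3
  step 3: row=3, L[3]='k', prepend. Next row=LF[3]=5
  step 4: row=5, L[5]='m', prepend. Next row=LF[5]=8
  step 5: row=8, L[8]='n', prepend. Next row=LF[8]=9
  step 6: row=9, L[9]='j', prepend. Next row=LF[9]=4
  step 7: row=4, L[4]='l', prepend. Next row=LF[4]=6
  step 8: row=6, L[6]='l', prepend. Next row=LF[6]=7
  step 9: row=7, L[7]='i', prepend. Next row=LF[7]=2
  step 10: row=2, L[2]='h', prepend. Next row=LF[2]=1
Reversed output: hilljnmkj$

Answer: hilljnmkj$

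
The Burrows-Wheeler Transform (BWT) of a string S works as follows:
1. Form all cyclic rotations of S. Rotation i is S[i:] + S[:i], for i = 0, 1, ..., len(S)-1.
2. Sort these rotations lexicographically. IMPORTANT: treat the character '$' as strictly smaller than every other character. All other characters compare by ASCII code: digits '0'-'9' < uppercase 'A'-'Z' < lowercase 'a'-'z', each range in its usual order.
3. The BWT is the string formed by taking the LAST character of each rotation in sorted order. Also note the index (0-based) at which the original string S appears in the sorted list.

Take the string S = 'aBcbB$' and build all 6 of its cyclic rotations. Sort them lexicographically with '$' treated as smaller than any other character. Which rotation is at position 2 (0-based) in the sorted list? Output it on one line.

All 6 rotations (rotation i = S[i:]+S[:i]):
  rot[0] = aBcbB$
  rot[1] = BcbB$a
  rot[2] = cbB$aB
  rot[3] = bB$aBc
  rot[4] = B$aBcb
  rot[5] = $aBcbB
Sorted (with $ < everything):
  sorted[0] = $aBcbB
  sorted[1] = B$aBcb
  sorted[2] = BcbB$a
  sorted[3] = aBcbB$
  sorted[4] = bB$aBc
  sorted[5] = cbB$aB
sorted[2] = BcbB$a

Answer: BcbB$a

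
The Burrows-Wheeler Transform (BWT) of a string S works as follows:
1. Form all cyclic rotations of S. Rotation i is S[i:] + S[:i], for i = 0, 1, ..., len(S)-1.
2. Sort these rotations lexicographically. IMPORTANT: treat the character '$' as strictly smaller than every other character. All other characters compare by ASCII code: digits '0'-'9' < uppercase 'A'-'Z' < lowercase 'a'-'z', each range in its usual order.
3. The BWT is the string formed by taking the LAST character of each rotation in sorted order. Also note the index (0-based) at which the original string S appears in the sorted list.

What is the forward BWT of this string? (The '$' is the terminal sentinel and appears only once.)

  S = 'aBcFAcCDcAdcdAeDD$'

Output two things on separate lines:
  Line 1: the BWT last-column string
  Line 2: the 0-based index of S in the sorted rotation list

All 18 rotations (rotation i = S[i:]+S[:i]):
  rot[0] = aBcFAcCDcAdcdAeDD$
  rot[1] = BcFAcCDcAdcdAeDD$a
  rot[2] = cFAcCDcAdcdAeDD$aB
  rot[3] = FAcCDcAdcdAeDD$aBc
  rot[4] = AcCDcAdcdAeDD$aBcF
  rot[5] = cCDcAdcdAeDD$aBcFA
  rot[6] = CDcAdcdAeDD$aBcFAc
  rot[7] = DcAdcdAeDD$aBcFAcC
  rot[8] = cAdcdAeDD$aBcFAcCD
  rot[9] = AdcdAeDD$aBcFAcCDc
  rot[10] = dcdAeDD$aBcFAcCDcA
  rot[11] = cdAeDD$aBcFAcCDcAd
  rot[12] = dAeDD$aBcFAcCDcAdc
  rot[13] = AeDD$aBcFAcCDcAdcd
  rot[14] = eDD$aBcFAcCDcAdcdA
  rot[15] = DD$aBcFAcCDcAdcdAe
  rot[16] = D$aBcFAcCDcAdcdAeD
  rot[17] = $aBcFAcCDcAdcdAeDD
Sorted (with $ < everything):
  sorted[0] = $aBcFAcCDcAdcdAeDD  (last char: 'D')
  sorted[1] = AcCDcAdcdAeDD$aBcF  (last char: 'F')
  sorted[2] = AdcdAeDD$aBcFAcCDc  (last char: 'c')
  sorted[3] = AeDD$aBcFAcCDcAdcd  (last char: 'd')
  sorted[4] = BcFAcCDcAdcdAeDD$a  (last char: 'a')
  sorted[5] = CDcAdcdAeDD$aBcFAc  (last char: 'c')
  sorted[6] = D$aBcFAcCDcAdcdAeD  (last char: 'D')
  sorted[7] = DD$aBcFAcCDcAdcdAe  (last char: 'e')
  sorted[8] = DcAdcdAeDD$aBcFAcC  (last char: 'C')
  sorted[9] = FAcCDcAdcdAeDD$aBc  (last char: 'c')
  sorted[10] = aBcFAcCDcAdcdAeDD$  (last char: '$')
  sorted[11] = cAdcdAeDD$aBcFAcCD  (last char: 'D')
  sorted[12] = cCDcAdcdAeDD$aBcFA  (last char: 'A')
  sorted[13] = cFAcCDcAdcdAeDD$aB  (last char: 'B')
  sorted[14] = cdAeDD$aBcFAcCDcAd  (last char: 'd')
  sorted[15] = dAeDD$aBcFAcCDcAdc  (last char: 'c')
  sorted[16] = dcdAeDD$aBcFAcCDcA  (last char: 'A')
  sorted[17] = eDD$aBcFAcCDcAdcdA  (last char: 'A')
Last column: DFcdacDeCc$DABdcAA
Original string S is at sorted index 10

Answer: DFcdacDeCc$DABdcAA
10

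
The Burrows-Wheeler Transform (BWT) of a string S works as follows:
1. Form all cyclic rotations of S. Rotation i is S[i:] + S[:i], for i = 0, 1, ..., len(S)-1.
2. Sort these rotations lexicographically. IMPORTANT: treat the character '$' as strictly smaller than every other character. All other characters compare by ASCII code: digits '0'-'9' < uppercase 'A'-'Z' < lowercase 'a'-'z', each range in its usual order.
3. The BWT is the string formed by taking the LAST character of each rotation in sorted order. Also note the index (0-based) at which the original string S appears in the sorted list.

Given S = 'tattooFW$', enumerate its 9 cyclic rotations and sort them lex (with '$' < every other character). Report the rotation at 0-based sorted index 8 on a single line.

Answer: ttooFW$ta

Derivation:
All 9 rotations (rotation i = S[i:]+S[:i]):
  rot[0] = tattooFW$
  rot[1] = attooFW$t
  rot[2] = ttooFW$ta
  rot[3] = tooFW$tat
  rot[4] = ooFW$tatt
  rot[5] = oFW$tatto
  rot[6] = FW$tattoo
  rot[7] = W$tattooF
  rot[8] = $tattooFW
Sorted (with $ < everything):
  sorted[0] = $tattooFW
  sorted[1] = FW$tattoo
  sorted[2] = W$tattooF
  sorted[3] = attooFW$t
  sorted[4] = oFW$tatto
  sorted[5] = ooFW$tatt
  sorted[6] = tattooFW$
  sorted[7] = tooFW$tat
  sorted[8] = ttooFW$ta
sorted[8] = ttooFW$ta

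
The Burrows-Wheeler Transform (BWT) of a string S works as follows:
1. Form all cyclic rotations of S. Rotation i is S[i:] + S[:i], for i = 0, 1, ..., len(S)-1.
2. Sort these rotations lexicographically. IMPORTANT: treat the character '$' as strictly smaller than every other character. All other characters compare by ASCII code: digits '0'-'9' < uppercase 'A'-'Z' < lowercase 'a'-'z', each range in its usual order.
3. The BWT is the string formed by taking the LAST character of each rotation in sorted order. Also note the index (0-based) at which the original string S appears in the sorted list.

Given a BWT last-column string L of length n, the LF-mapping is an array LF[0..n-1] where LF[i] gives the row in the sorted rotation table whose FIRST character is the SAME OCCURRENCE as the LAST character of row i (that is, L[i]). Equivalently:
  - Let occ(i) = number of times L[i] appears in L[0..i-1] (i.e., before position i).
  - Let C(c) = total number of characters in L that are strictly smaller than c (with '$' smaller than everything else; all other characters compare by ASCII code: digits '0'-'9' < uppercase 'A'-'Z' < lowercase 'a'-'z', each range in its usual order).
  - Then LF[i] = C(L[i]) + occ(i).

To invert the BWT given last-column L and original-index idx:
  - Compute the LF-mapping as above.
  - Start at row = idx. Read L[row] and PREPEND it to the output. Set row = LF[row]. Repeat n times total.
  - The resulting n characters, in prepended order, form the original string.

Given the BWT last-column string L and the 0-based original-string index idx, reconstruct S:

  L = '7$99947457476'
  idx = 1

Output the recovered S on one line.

LF mapping: 6 0 10 11 12 1 7 2 4 8 3 9 5
Walk LF starting at row 1, prepending L[row]:
  step 1: row=1, L[1]='$', prepend. Next row=LF[1]=0
  step 2: row=0, L[0]='7', prepend. Next row=LF[0]=6
  step 3: row=6, L[6]='7', prepend. Next row=LF[6]=7
  step 4: row=7, L[7]='4', prepend. Next row=LF[7]=2
  step 5: row=2, L[2]='9', prepend. Next row=LF[2]=10
  step 6: row=10, L[10]='4', prepend. Next row=LF[10]=3
  step 7: row=3, L[3]='9', prepend. Next row=LF[3]=11
  step 8: row=11, L[11]='7', prepend. Next row=LF[11]=9
  step 9: row=9, L[9]='7', prepend. Next row=LF[9]=8
  step 10: row=8, L[8]='5', prepend. Next row=LF[8]=4
  step 11: row=4, L[4]='9', prepend. Next row=LF[4]=12
  step 12: row=12, L[12]='6', prepend. Next row=LF[12]=5
  step 13: row=5, L[5]='4', prepend. Next row=LF[5]=1
Reversed output: 469577949477$

Answer: 469577949477$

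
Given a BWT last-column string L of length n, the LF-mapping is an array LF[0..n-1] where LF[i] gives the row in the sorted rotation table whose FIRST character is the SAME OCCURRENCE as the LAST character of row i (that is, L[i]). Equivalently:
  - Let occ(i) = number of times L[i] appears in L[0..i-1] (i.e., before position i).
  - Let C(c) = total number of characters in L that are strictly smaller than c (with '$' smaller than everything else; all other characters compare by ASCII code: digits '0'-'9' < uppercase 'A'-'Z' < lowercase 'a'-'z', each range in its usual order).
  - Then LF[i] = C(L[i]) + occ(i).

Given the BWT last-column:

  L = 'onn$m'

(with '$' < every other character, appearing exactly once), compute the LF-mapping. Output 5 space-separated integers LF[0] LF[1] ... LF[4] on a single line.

Char counts: '$':1, 'm':1, 'n':2, 'o':1
C (first-col start): C('$')=0, C('m')=1, C('n')=2, C('o')=4
L[0]='o': occ=0, LF[0]=C('o')+0=4+0=4
L[1]='n': occ=0, LF[1]=C('n')+0=2+0=2
L[2]='n': occ=1, LF[2]=C('n')+1=2+1=3
L[3]='$': occ=0, LF[3]=C('$')+0=0+0=0
L[4]='m': occ=0, LF[4]=C('m')+0=1+0=1

Answer: 4 2 3 0 1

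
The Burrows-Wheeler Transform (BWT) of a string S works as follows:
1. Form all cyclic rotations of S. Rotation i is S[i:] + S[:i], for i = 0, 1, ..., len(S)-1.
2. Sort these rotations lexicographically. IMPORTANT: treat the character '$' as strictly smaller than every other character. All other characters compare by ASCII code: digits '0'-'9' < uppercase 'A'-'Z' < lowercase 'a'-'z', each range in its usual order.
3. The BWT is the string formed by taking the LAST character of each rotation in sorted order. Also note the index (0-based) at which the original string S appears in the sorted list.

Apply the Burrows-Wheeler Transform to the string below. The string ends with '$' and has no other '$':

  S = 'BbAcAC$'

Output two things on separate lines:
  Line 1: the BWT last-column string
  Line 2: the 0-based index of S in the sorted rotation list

Answer: Ccb$ABA
3

Derivation:
All 7 rotations (rotation i = S[i:]+S[:i]):
  rot[0] = BbAcAC$
  rot[1] = bAcAC$B
  rot[2] = AcAC$Bb
  rot[3] = cAC$BbA
  rot[4] = AC$BbAc
  rot[5] = C$BbAcA
  rot[6] = $BbAcAC
Sorted (with $ < everything):
  sorted[0] = $BbAcAC  (last char: 'C')
  sorted[1] = AC$BbAc  (last char: 'c')
  sorted[2] = AcAC$Bb  (last char: 'b')
  sorted[3] = BbAcAC$  (last char: '$')
  sorted[4] = C$BbAcA  (last char: 'A')
  sorted[5] = bAcAC$B  (last char: 'B')
  sorted[6] = cAC$BbA  (last char: 'A')
Last column: Ccb$ABA
Original string S is at sorted index 3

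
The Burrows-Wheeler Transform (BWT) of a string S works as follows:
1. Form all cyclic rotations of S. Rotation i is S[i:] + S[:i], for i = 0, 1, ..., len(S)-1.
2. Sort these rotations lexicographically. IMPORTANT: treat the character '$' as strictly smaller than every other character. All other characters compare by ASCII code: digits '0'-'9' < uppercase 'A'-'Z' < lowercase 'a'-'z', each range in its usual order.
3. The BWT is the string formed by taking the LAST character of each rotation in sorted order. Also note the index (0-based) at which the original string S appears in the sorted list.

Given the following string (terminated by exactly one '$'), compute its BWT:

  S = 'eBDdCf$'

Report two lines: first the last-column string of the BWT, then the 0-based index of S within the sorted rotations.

All 7 rotations (rotation i = S[i:]+S[:i]):
  rot[0] = eBDdCf$
  rot[1] = BDdCf$e
  rot[2] = DdCf$eB
  rot[3] = dCf$eBD
  rot[4] = Cf$eBDd
  rot[5] = f$eBDdC
  rot[6] = $eBDdCf
Sorted (with $ < everything):
  sorted[0] = $eBDdCf  (last char: 'f')
  sorted[1] = BDdCf$e  (last char: 'e')
  sorted[2] = Cf$eBDd  (last char: 'd')
  sorted[3] = DdCf$eB  (last char: 'B')
  sorted[4] = dCf$eBD  (last char: 'D')
  sorted[5] = eBDdCf$  (last char: '$')
  sorted[6] = f$eBDdC  (last char: 'C')
Last column: fedBD$C
Original string S is at sorted index 5

Answer: fedBD$C
5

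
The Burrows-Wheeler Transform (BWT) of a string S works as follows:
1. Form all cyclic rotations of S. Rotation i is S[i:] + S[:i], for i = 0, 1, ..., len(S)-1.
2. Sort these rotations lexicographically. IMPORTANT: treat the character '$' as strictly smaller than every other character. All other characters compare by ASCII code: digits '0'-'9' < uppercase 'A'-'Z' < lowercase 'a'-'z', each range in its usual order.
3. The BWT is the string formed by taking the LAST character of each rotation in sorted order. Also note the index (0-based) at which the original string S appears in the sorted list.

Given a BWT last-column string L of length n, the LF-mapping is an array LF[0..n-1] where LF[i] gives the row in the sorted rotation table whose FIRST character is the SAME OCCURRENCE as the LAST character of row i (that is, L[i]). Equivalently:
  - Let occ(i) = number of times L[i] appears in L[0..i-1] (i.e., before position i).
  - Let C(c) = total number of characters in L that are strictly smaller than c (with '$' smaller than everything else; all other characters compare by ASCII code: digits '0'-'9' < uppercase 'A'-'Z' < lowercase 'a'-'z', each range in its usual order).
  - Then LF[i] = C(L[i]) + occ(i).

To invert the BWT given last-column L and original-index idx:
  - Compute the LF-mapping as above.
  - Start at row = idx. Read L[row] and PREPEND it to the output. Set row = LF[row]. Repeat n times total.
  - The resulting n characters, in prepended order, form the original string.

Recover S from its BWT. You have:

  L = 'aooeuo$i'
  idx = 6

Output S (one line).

Answer: ooeiuoa$

Derivation:
LF mapping: 1 4 5 2 7 6 0 3
Walk LF starting at row 6, prepending L[row]:
  step 1: row=6, L[6]='$', prepend. Next row=LF[6]=0
  step 2: row=0, L[0]='a', prepend. Next row=LF[0]=1
  step 3: row=1, L[1]='o', prepend. Next row=LF[1]=4
  step 4: row=4, L[4]='u', prepend. Next row=LF[4]=7
  step 5: row=7, L[7]='i', prepend. Next row=LF[7]=3
  step 6: row=3, L[3]='e', prepend. Next row=LF[3]=2
  step 7: row=2, L[2]='o', prepend. Next row=LF[2]=5
  step 8: row=5, L[5]='o', prepend. Next row=LF[5]=6
Reversed output: ooeiuoa$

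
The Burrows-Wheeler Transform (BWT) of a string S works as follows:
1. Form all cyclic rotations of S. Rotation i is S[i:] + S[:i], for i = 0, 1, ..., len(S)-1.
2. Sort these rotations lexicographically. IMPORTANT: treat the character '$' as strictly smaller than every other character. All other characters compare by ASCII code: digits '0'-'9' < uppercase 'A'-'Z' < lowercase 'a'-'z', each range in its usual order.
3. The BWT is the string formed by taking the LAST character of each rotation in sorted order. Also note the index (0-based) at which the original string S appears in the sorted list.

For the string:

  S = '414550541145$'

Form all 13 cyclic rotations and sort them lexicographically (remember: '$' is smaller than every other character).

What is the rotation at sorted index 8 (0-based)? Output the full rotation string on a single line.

Answer: 4550541145$41

Derivation:
All 13 rotations (rotation i = S[i:]+S[:i]):
  rot[0] = 414550541145$
  rot[1] = 14550541145$4
  rot[2] = 4550541145$41
  rot[3] = 550541145$414
  rot[4] = 50541145$4145
  rot[5] = 0541145$41455
  rot[6] = 541145$414550
  rot[7] = 41145$4145505
  rot[8] = 1145$41455054
  rot[9] = 145$414550541
  rot[10] = 45$4145505411
  rot[11] = 5$41455054114
  rot[12] = $414550541145
Sorted (with $ < everything):
  sorted[0] = $414550541145
  sorted[1] = 0541145$41455
  sorted[2] = 1145$41455054
  sorted[3] = 145$414550541
  sorted[4] = 14550541145$4
  sorted[5] = 41145$4145505
  sorted[6] = 414550541145$
  sorted[7] = 45$4145505411
  sorted[8] = 4550541145$41
  sorted[9] = 5$41455054114
  sorted[10] = 50541145$4145
  sorted[11] = 541145$414550
  sorted[12] = 550541145$414
sorted[8] = 4550541145$41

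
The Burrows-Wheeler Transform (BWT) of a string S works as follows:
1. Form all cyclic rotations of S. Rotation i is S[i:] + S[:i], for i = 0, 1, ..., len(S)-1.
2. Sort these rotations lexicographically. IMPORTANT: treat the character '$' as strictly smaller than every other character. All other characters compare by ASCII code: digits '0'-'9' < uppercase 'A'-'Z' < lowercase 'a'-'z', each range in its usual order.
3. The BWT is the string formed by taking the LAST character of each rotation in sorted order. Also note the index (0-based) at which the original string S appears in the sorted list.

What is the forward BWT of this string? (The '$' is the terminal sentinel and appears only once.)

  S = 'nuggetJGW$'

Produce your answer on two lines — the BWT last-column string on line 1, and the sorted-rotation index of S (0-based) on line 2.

Answer: WJtGggu$en
7

Derivation:
All 10 rotations (rotation i = S[i:]+S[:i]):
  rot[0] = nuggetJGW$
  rot[1] = uggetJGW$n
  rot[2] = ggetJGW$nu
  rot[3] = getJGW$nug
  rot[4] = etJGW$nugg
  rot[5] = tJGW$nugge
  rot[6] = JGW$nugget
  rot[7] = GW$nuggetJ
  rot[8] = W$nuggetJG
  rot[9] = $nuggetJGW
Sorted (with $ < everything):
  sorted[0] = $nuggetJGW  (last char: 'W')
  sorted[1] = GW$nuggetJ  (last char: 'J')
  sorted[2] = JGW$nugget  (last char: 't')
  sorted[3] = W$nuggetJG  (last char: 'G')
  sorted[4] = etJGW$nugg  (last char: 'g')
  sorted[5] = getJGW$nug  (last char: 'g')
  sorted[6] = ggetJGW$nu  (last char: 'u')
  sorted[7] = nuggetJGW$  (last char: '$')
  sorted[8] = tJGW$nugge  (last char: 'e')
  sorted[9] = uggetJGW$n  (last char: 'n')
Last column: WJtGggu$en
Original string S is at sorted index 7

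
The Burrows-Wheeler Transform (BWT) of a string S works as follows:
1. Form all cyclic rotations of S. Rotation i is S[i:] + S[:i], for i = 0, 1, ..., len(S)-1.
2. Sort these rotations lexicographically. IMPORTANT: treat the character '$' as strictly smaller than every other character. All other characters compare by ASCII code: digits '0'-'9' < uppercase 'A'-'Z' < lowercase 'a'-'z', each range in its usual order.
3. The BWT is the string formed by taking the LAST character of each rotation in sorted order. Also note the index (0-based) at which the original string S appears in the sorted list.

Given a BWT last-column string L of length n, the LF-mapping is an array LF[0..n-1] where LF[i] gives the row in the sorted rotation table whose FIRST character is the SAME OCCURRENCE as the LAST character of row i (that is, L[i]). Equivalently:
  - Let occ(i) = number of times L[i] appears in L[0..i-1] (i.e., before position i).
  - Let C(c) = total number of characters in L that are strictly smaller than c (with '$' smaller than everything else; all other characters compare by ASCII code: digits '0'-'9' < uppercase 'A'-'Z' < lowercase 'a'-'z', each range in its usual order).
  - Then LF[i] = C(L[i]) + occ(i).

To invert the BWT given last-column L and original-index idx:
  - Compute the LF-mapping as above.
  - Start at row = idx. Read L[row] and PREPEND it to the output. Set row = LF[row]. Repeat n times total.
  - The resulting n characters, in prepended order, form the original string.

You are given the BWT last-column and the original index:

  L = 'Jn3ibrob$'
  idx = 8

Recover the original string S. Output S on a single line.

LF mapping: 2 6 1 5 3 8 7 4 0
Walk LF starting at row 8, prepending L[row]:
  step 1: row=8, L[8]='$', prepend. Next row=LF[8]=0
  step 2: row=0, L[0]='J', prepend. Next row=LF[0]=2
  step 3: row=2, L[2]='3', prepend. Next row=LF[2]=1
  step 4: row=1, L[1]='n', prepend. Next row=LF[1]=6
  step 5: row=6, L[6]='o', prepend. Next row=LF[6]=7
  step 6: row=7, L[7]='b', prepend. Next row=LF[7]=4
  step 7: row=4, L[4]='b', prepend. Next row=LF[4]=3
  step 8: row=3, L[3]='i', prepend. Next row=LF[3]=5
  step 9: row=5, L[5]='r', prepend. Next row=LF[5]=8
Reversed output: ribbon3J$

Answer: ribbon3J$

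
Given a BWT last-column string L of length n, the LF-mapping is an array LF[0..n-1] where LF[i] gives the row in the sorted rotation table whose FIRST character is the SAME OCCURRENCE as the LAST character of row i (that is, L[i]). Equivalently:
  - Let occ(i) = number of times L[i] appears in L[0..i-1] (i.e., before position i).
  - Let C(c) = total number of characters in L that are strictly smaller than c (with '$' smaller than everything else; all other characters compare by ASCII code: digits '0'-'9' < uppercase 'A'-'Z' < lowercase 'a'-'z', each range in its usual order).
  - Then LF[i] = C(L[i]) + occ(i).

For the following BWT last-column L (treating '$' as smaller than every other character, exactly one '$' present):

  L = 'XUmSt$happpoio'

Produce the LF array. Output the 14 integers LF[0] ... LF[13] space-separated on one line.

Char counts: '$':1, 'S':1, 'U':1, 'X':1, 'a':1, 'h':1, 'i':1, 'm':1, 'o':2, 'p':3, 't':1
C (first-col start): C('$')=0, C('S')=1, C('U')=2, C('X')=3, C('a')=4, C('h')=5, C('i')=6, C('m')=7, C('o')=8, C('p')=10, C('t')=13
L[0]='X': occ=0, LF[0]=C('X')+0=3+0=3
L[1]='U': occ=0, LF[1]=C('U')+0=2+0=2
L[2]='m': occ=0, LF[2]=C('m')+0=7+0=7
L[3]='S': occ=0, LF[3]=C('S')+0=1+0=1
L[4]='t': occ=0, LF[4]=C('t')+0=13+0=13
L[5]='$': occ=0, LF[5]=C('$')+0=0+0=0
L[6]='h': occ=0, LF[6]=C('h')+0=5+0=5
L[7]='a': occ=0, LF[7]=C('a')+0=4+0=4
L[8]='p': occ=0, LF[8]=C('p')+0=10+0=10
L[9]='p': occ=1, LF[9]=C('p')+1=10+1=11
L[10]='p': occ=2, LF[10]=C('p')+2=10+2=12
L[11]='o': occ=0, LF[11]=C('o')+0=8+0=8
L[12]='i': occ=0, LF[12]=C('i')+0=6+0=6
L[13]='o': occ=1, LF[13]=C('o')+1=8+1=9

Answer: 3 2 7 1 13 0 5 4 10 11 12 8 6 9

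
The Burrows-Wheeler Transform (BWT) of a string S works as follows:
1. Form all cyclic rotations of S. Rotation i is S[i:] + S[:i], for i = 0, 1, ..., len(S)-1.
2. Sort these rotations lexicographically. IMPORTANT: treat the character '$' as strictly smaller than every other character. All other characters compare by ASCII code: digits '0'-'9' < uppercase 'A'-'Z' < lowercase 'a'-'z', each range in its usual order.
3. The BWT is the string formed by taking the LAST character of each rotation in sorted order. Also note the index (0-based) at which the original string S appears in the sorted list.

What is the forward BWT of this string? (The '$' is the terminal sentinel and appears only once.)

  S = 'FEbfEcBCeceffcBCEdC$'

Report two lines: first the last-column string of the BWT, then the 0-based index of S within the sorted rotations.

Answer: CccdBBFfC$EfEeECcbfe
9

Derivation:
All 20 rotations (rotation i = S[i:]+S[:i]):
  rot[0] = FEbfEcBCeceffcBCEdC$
  rot[1] = EbfEcBCeceffcBCEdC$F
  rot[2] = bfEcBCeceffcBCEdC$FE
  rot[3] = fEcBCeceffcBCEdC$FEb
  rot[4] = EcBCeceffcBCEdC$FEbf
  rot[5] = cBCeceffcBCEdC$FEbfE
  rot[6] = BCeceffcBCEdC$FEbfEc
  rot[7] = CeceffcBCEdC$FEbfEcB
  rot[8] = eceffcBCEdC$FEbfEcBC
  rot[9] = ceffcBCEdC$FEbfEcBCe
  rot[10] = effcBCEdC$FEbfEcBCec
  rot[11] = ffcBCEdC$FEbfEcBCece
  rot[12] = fcBCEdC$FEbfEcBCecef
  rot[13] = cBCEdC$FEbfEcBCeceff
  rot[14] = BCEdC$FEbfEcBCeceffc
  rot[15] = CEdC$FEbfEcBCeceffcB
  rot[16] = EdC$FEbfEcBCeceffcBC
  rot[17] = dC$FEbfEcBCeceffcBCE
  rot[18] = C$FEbfEcBCeceffcBCEd
  rot[19] = $FEbfEcBCeceffcBCEdC
Sorted (with $ < everything):
  sorted[0] = $FEbfEcBCeceffcBCEdC  (last char: 'C')
  sorted[1] = BCEdC$FEbfEcBCeceffc  (last char: 'c')
  sorted[2] = BCeceffcBCEdC$FEbfEc  (last char: 'c')
  sorted[3] = C$FEbfEcBCeceffcBCEd  (last char: 'd')
  sorted[4] = CEdC$FEbfEcBCeceffcB  (last char: 'B')
  sorted[5] = CeceffcBCEdC$FEbfEcB  (last char: 'B')
  sorted[6] = EbfEcBCeceffcBCEdC$F  (last char: 'F')
  sorted[7] = EcBCeceffcBCEdC$FEbf  (last char: 'f')
  sorted[8] = EdC$FEbfEcBCeceffcBC  (last char: 'C')
  sorted[9] = FEbfEcBCeceffcBCEdC$  (last char: '$')
  sorted[10] = bfEcBCeceffcBCEdC$FE  (last char: 'E')
  sorted[11] = cBCEdC$FEbfEcBCeceff  (last char: 'f')
  sorted[12] = cBCeceffcBCEdC$FEbfE  (last char: 'E')
  sorted[13] = ceffcBCEdC$FEbfEcBCe  (last char: 'e')
  sorted[14] = dC$FEbfEcBCeceffcBCE  (last char: 'E')
  sorted[15] = eceffcBCEdC$FEbfEcBC  (last char: 'C')
  sorted[16] = effcBCEdC$FEbfEcBCec  (last char: 'c')
  sorted[17] = fEcBCeceffcBCEdC$FEb  (last char: 'b')
  sorted[18] = fcBCEdC$FEbfEcBCecef  (last char: 'f')
  sorted[19] = ffcBCEdC$FEbfEcBCece  (last char: 'e')
Last column: CccdBBFfC$EfEeECcbfe
Original string S is at sorted index 9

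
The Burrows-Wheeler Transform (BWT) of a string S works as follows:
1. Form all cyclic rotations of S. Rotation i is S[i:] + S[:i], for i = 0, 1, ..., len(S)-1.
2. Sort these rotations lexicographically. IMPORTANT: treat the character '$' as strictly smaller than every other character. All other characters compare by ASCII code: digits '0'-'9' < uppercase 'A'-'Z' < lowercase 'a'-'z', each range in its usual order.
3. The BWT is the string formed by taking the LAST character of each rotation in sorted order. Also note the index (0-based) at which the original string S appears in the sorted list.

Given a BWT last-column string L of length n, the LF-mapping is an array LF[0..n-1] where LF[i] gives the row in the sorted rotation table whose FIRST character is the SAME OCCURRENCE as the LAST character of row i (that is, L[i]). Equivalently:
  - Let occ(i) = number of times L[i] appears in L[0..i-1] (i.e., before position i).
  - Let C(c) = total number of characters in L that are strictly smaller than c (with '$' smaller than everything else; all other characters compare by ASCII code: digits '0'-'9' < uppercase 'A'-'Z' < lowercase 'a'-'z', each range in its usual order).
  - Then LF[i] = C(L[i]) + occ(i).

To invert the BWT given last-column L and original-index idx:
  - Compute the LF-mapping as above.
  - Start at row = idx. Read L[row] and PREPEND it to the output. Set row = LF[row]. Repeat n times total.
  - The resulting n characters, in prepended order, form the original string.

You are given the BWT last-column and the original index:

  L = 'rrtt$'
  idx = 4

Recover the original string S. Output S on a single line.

Answer: ttrr$

Derivation:
LF mapping: 1 2 3 4 0
Walk LF starting at row 4, prepending L[row]:
  step 1: row=4, L[4]='$', prepend. Next row=LF[4]=0
  step 2: row=0, L[0]='r', prepend. Next row=LF[0]=1
  step 3: row=1, L[1]='r', prepend. Next row=LF[1]=2
  step 4: row=2, L[2]='t', prepend. Next row=LF[2]=3
  step 5: row=3, L[3]='t', prepend. Next row=LF[3]=4
Reversed output: ttrr$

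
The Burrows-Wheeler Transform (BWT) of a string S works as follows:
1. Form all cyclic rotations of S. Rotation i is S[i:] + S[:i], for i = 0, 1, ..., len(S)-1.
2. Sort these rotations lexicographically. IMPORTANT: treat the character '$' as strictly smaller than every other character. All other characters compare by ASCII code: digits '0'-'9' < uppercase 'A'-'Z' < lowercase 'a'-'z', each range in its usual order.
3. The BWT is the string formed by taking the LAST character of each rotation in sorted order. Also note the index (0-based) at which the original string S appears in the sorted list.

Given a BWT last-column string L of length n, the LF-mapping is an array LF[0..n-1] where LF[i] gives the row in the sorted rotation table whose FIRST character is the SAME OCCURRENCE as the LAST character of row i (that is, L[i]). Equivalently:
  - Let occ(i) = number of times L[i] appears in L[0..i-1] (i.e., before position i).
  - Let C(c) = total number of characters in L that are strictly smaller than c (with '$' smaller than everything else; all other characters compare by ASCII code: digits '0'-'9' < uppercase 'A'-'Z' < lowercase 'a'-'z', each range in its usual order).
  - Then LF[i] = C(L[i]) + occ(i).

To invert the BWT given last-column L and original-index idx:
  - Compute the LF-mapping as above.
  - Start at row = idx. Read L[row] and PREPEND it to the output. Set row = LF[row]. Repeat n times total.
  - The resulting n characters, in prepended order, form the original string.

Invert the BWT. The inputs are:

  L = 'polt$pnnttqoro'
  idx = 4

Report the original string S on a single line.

LF mapping: 7 4 1 11 0 8 2 3 12 13 9 5 10 6
Walk LF starting at row 4, prepending L[row]:
  step 1: row=4, L[4]='$', prepend. Next row=LF[4]=0
  step 2: row=0, L[0]='p', prepend. Next row=LF[0]=7
  step 3: row=7, L[7]='n', prepend. Next row=LF[7]=3
  step 4: row=3, L[3]='t', prepend. Next row=LF[3]=11
  step 5: row=11, L[11]='o', prepend. Next row=LF[11]=5
  step 6: row=5, L[5]='p', prepend. Next row=LF[5]=8
  step 7: row=8, L[8]='t', prepend. Next row=LF[8]=12
  step 8: row=12, L[12]='r', prepend. Next row=LF[12]=10
  step 9: row=10, L[10]='q', prepend. Next row=LF[10]=9
  step 10: row=9, L[9]='t', prepend. Next row=LF[9]=13
  step 11: row=13, L[13]='o', prepend. Next row=LF[13]=6
  step 12: row=6, L[6]='n', prepend. Next row=LF[6]=2
  step 13: row=2, L[2]='l', prepend. Next row=LF[2]=1
  step 14: row=1, L[1]='o', prepend. Next row=LF[1]=4
Reversed output: olnotqrtpotnp$

Answer: olnotqrtpotnp$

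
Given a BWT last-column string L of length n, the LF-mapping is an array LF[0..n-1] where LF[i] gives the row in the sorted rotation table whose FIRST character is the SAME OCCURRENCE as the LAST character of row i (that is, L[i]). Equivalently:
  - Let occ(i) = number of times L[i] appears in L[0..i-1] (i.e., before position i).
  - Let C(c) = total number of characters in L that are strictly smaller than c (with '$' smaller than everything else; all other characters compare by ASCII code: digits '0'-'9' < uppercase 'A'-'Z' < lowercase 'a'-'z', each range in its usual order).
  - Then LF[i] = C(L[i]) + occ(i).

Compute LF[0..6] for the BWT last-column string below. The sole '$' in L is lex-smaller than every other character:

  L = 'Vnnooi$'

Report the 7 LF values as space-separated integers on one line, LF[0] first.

Answer: 1 3 4 5 6 2 0

Derivation:
Char counts: '$':1, 'V':1, 'i':1, 'n':2, 'o':2
C (first-col start): C('$')=0, C('V')=1, C('i')=2, C('n')=3, C('o')=5
L[0]='V': occ=0, LF[0]=C('V')+0=1+0=1
L[1]='n': occ=0, LF[1]=C('n')+0=3+0=3
L[2]='n': occ=1, LF[2]=C('n')+1=3+1=4
L[3]='o': occ=0, LF[3]=C('o')+0=5+0=5
L[4]='o': occ=1, LF[4]=C('o')+1=5+1=6
L[5]='i': occ=0, LF[5]=C('i')+0=2+0=2
L[6]='$': occ=0, LF[6]=C('$')+0=0+0=0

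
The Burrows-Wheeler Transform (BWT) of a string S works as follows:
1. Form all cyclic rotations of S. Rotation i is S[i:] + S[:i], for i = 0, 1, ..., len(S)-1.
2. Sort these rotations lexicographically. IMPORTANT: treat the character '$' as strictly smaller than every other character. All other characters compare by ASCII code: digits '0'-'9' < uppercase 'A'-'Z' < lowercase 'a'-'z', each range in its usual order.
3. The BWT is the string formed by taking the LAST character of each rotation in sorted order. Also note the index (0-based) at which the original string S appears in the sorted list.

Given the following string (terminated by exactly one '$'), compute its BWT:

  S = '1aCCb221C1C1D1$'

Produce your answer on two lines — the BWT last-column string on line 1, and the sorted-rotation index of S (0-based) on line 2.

All 15 rotations (rotation i = S[i:]+S[:i]):
  rot[0] = 1aCCb221C1C1D1$
  rot[1] = aCCb221C1C1D1$1
  rot[2] = CCb221C1C1D1$1a
  rot[3] = Cb221C1C1D1$1aC
  rot[4] = b221C1C1D1$1aCC
  rot[5] = 221C1C1D1$1aCCb
  rot[6] = 21C1C1D1$1aCCb2
  rot[7] = 1C1C1D1$1aCCb22
  rot[8] = C1C1D1$1aCCb221
  rot[9] = 1C1D1$1aCCb221C
  rot[10] = C1D1$1aCCb221C1
  rot[11] = 1D1$1aCCb221C1C
  rot[12] = D1$1aCCb221C1C1
  rot[13] = 1$1aCCb221C1C1D
  rot[14] = $1aCCb221C1C1D1
Sorted (with $ < everything):
  sorted[0] = $1aCCb221C1C1D1  (last char: '1')
  sorted[1] = 1$1aCCb221C1C1D  (last char: 'D')
  sorted[2] = 1C1C1D1$1aCCb22  (last char: '2')
  sorted[3] = 1C1D1$1aCCb221C  (last char: 'C')
  sorted[4] = 1D1$1aCCb221C1C  (last char: 'C')
  sorted[5] = 1aCCb221C1C1D1$  (last char: '$')
  sorted[6] = 21C1C1D1$1aCCb2  (last char: '2')
  sorted[7] = 221C1C1D1$1aCCb  (last char: 'b')
  sorted[8] = C1C1D1$1aCCb221  (last char: '1')
  sorted[9] = C1D1$1aCCb221C1  (last char: '1')
  sorted[10] = CCb221C1C1D1$1a  (last char: 'a')
  sorted[11] = Cb221C1C1D1$1aC  (last char: 'C')
  sorted[12] = D1$1aCCb221C1C1  (last char: '1')
  sorted[13] = aCCb221C1C1D1$1  (last char: '1')
  sorted[14] = b221C1C1D1$1aCC  (last char: 'C')
Last column: 1D2CC$2b11aC11C
Original string S is at sorted index 5

Answer: 1D2CC$2b11aC11C
5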